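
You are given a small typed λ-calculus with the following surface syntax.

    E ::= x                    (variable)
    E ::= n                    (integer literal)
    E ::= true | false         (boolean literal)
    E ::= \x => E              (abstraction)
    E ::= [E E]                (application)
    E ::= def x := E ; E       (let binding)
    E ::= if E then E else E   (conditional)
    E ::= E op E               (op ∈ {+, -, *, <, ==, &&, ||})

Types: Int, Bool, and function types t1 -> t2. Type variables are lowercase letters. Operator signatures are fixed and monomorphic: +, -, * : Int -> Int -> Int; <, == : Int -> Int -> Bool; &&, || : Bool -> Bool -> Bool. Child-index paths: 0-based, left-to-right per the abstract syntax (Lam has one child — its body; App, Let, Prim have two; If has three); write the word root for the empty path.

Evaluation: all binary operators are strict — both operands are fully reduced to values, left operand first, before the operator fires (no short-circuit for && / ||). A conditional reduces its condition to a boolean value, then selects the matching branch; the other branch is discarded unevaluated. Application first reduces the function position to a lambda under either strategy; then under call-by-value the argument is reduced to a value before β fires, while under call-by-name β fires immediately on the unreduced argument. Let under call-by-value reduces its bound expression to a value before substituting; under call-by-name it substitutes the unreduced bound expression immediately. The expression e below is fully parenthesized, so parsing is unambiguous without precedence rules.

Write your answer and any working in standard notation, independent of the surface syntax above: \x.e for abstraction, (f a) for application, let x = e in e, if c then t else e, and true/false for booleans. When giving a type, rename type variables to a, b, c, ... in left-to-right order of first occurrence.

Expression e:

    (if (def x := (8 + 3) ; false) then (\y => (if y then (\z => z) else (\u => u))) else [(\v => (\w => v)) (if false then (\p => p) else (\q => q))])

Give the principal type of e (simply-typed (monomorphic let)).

Trace:
  unify Int ~ Int
  unify Int ~ Int
let x : Int
  unify Bool ~ Bool
y : a
  unify a ~ Bool
z : b
\z._ : b -> b
u : c
\u._ : c -> c
  unify b -> b ~ c -> c
  unify b ~ c
  unify c ~ c
\y._ : Bool -> c -> c
v : d
\w._ : e -> d
\v._ : d -> e -> d
  unify Bool ~ Bool
p : f
\p._ : f -> f
q : g
\q._ : g -> g
  unify f -> f ~ g -> g
  unify f ~ g
  unify g ~ g
  unify d -> e -> d ~ (g -> g) -> h
  unify d ~ g -> g
  unify e -> g -> g ~ h
_ _ : e -> g -> g
  unify Bool -> c -> c ~ e -> g -> g
  unify Bool ~ e
  unify c -> c ~ g -> g
  unify c ~ g
  unify g ~ g

Answer: Bool -> a -> a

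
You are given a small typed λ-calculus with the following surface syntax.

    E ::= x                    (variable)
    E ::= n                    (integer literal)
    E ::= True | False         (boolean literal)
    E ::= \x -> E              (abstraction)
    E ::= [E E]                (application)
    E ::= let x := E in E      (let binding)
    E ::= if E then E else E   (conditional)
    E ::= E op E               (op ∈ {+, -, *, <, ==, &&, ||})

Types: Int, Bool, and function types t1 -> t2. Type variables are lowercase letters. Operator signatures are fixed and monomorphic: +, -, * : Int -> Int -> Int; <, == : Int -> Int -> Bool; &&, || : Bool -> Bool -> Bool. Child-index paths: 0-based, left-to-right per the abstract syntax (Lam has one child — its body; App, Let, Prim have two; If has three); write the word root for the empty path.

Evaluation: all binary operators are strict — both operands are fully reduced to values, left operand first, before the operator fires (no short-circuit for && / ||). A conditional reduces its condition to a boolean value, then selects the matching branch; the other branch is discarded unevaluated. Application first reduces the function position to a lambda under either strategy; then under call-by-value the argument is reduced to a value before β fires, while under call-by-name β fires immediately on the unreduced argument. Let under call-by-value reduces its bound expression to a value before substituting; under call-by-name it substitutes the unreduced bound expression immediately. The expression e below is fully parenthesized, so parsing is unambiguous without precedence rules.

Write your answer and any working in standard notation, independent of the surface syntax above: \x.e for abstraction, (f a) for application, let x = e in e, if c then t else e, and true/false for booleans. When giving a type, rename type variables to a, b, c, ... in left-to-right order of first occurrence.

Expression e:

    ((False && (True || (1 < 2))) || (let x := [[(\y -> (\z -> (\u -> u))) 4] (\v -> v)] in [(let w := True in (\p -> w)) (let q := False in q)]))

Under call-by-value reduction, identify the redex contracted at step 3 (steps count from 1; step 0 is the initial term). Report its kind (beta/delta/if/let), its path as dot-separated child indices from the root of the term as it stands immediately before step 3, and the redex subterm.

Working:
step 0: ((false && (true || (1 < 2))) || (let x = (((\y.(\z.(\u.u))) 4) (\v.v)) in ((let w = true in (\p.w)) (let q = false in q))))
step 1: [delta@0.1.1] ((false && (true || true)) || (let x = (((\y.(\z.(\u.u))) 4) (\v.v)) in ((let w = true in (\p.w)) (let q = false in q))))
step 2: [delta@0.1] ((false && true) || (let x = (((\y.(\z.(\u.u))) 4) (\v.v)) in ((let w = true in (\p.w)) (let q = false in q))))
step 3: [delta@0] (false || (let x = (((\y.(\z.(\u.u))) 4) (\v.v)) in ((let w = true in (\p.w)) (let q = false in q))))

Answer: delta at 0 : (false && true)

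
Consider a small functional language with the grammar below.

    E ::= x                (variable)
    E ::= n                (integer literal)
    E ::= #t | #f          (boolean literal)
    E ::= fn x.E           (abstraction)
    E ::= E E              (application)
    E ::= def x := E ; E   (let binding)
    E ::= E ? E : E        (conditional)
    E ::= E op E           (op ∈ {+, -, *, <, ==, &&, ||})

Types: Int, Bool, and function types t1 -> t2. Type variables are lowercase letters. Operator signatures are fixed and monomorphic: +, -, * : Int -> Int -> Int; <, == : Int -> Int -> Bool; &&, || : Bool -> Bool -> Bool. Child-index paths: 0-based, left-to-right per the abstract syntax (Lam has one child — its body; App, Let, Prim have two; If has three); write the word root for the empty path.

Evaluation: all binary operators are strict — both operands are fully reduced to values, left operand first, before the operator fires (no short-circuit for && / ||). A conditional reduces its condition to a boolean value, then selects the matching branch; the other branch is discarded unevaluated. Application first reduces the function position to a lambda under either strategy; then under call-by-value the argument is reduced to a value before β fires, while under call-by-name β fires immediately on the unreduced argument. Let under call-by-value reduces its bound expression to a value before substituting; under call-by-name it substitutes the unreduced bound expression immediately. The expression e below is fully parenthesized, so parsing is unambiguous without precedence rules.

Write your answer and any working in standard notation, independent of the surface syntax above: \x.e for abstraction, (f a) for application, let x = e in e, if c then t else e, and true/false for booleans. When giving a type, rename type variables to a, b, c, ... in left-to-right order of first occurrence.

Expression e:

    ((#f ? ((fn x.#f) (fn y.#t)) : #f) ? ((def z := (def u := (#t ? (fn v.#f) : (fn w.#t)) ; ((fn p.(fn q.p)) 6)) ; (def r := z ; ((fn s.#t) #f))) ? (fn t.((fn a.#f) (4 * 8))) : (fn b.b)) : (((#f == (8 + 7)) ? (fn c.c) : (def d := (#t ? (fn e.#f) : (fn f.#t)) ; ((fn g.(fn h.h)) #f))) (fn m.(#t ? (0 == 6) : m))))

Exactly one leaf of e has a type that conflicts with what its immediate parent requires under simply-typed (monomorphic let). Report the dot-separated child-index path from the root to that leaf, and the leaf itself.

Working:
  unify Bool ~ Bool
\x._ : a -> Bool
\y._ : b -> Bool
  unify a -> Bool ~ (b -> Bool) -> c
  unify a ~ b -> Bool
  unify Bool ~ c
_ _ : Bool
  unify Bool ~ Bool
  unify Bool ~ Bool
  unify Bool ~ Bool
\v._ : d -> Bool
\w._ : e -> Bool
  unify d -> Bool ~ e -> Bool
  unify d ~ e
  unify Bool ~ Bool
let u : e -> Bool
p : f
\q._ : g -> f
\p._ : f -> g -> f
  unify f -> g -> f ~ Int -> h
  unify f ~ Int
  unify g -> Int ~ h
_ _ : g -> Int
let z : g -> Int
z : g -> Int
let r : g -> Int
\s._ : i -> Bool
  unify i -> Bool ~ Bool -> j
  unify i ~ Bool
  unify Bool ~ j
_ _ : Bool
  unify Bool ~ Bool
\a._ : l -> Bool
  unify Int ~ Int
  unify Int ~ Int
  unify l -> Bool ~ Int -> m
  unify l ~ Int
  unify Bool ~ m
_ _ : Bool
\t._ : k -> Bool
b : n
\b._ : n -> n
  unify k -> Bool ~ n -> n
  unify k ~ n
  unify Bool ~ n
  unify Bool ~ Int
  FAIL: mismatch Bool ~ Int

Answer: 2.0.0.0 : false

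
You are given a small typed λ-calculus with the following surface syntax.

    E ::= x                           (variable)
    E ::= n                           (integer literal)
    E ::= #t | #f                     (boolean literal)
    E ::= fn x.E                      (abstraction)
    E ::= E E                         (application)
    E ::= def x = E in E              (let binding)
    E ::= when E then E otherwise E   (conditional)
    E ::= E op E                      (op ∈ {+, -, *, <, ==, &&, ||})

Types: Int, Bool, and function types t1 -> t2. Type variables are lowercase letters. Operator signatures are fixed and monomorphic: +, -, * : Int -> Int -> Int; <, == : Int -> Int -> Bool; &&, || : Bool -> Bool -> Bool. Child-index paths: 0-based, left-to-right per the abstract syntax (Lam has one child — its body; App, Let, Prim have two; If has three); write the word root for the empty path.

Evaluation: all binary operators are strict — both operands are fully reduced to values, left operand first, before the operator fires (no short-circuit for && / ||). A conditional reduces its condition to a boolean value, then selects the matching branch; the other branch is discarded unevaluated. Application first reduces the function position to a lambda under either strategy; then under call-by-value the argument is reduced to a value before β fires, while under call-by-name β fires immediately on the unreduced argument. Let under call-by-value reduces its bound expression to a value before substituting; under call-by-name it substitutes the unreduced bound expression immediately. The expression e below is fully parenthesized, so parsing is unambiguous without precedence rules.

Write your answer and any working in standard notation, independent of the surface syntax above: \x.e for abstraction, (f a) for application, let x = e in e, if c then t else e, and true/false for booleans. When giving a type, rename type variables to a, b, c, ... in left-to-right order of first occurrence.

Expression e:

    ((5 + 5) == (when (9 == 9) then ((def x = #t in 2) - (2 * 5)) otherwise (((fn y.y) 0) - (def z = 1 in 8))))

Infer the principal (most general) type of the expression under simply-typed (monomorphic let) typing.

Trace:
  unify Int ~ Int
  unify Int ~ Int
  unify Int ~ Int
  unify Int ~ Int
  unify Int ~ Int
  unify Bool ~ Bool
let x : Bool
  unify Int ~ Int
  unify Int ~ Int
  unify Int ~ Int
  unify Int ~ Int
y : a
\y._ : a -> a
  unify a -> a ~ Int -> b
  unify a ~ Int
  unify Int ~ b
_ _ : Int
  unify Int ~ Int
let z : Int
  unify Int ~ Int
  unify Int ~ Int
  unify Int ~ Int

Answer: Bool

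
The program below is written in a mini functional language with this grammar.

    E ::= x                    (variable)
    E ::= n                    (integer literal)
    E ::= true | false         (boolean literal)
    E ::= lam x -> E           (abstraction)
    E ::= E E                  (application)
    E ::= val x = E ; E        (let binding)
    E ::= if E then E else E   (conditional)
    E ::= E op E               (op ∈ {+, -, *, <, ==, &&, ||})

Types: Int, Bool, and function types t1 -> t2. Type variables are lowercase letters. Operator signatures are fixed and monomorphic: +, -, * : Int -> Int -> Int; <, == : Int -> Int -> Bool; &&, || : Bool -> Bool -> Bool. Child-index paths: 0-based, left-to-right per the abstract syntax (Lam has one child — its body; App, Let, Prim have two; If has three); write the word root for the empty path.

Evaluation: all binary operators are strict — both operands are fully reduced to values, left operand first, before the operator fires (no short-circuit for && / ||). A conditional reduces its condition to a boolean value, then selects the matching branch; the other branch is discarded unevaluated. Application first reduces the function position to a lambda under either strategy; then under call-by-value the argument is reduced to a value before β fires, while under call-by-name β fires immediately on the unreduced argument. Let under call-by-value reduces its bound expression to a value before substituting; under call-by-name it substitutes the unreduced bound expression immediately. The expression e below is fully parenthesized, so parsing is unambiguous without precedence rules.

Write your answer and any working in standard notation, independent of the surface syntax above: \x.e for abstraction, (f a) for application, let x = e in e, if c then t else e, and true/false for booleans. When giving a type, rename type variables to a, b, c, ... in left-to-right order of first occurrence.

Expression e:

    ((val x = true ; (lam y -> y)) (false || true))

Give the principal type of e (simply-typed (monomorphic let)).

Derivation:
let x : Bool
y : a
\y._ : a -> a
  unify Bool ~ Bool
  unify Bool ~ Bool
  unify a -> a ~ Bool -> b
  unify a ~ Bool
  unify Bool ~ b
_ _ : Bool

Answer: Bool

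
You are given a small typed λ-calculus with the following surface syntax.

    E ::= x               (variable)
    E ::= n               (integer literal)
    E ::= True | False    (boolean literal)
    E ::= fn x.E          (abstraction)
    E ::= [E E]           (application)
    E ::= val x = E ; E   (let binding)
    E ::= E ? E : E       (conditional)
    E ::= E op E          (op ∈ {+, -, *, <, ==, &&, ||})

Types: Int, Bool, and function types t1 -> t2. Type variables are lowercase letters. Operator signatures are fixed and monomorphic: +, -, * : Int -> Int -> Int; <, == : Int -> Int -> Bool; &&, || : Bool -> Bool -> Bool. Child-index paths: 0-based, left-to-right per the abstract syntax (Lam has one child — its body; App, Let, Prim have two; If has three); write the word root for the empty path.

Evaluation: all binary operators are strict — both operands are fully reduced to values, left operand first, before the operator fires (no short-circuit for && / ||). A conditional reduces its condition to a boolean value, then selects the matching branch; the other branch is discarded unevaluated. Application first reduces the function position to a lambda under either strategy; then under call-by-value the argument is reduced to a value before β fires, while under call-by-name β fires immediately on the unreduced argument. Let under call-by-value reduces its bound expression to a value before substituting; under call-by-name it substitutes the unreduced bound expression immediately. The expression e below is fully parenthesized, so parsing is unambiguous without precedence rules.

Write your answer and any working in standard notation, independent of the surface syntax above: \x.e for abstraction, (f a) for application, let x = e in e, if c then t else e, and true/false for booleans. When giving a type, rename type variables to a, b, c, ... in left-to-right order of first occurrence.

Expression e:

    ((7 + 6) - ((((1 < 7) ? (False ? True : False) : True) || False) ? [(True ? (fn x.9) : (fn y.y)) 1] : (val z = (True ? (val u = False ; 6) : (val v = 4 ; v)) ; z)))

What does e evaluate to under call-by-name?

Working:
step 0: ((7 + 6) - (if ((if (1 < 7) then (if false then true else false) else true) || false) then ((if true then (\x.9) else (\y.y)) 1) else (let z = (if true then (let u = false in 6) else (let v = 4 in v)) in z)))
step 1: [delta@0] (13 - (if ((if (1 < 7) then (if false then true else false) else true) || false) then ((if true then (\x.9) else (\y.y)) 1) else (let z = (if true then (let u = false in 6) else (let v = 4 in v)) in z)))
step 2: [delta@1.0.0.0] (13 - (if ((if true then (if false then true else false) else true) || false) then ((if true then (\x.9) else (\y.y)) 1) else (let z = (if true then (let u = false in 6) else (let v = 4 in v)) in z)))
step 3: [if@1.0.0] (13 - (if ((if false then true else false) || false) then ((if true then (\x.9) else (\y.y)) 1) else (let z = (if true then (let u = false in 6) else (let v = 4 in v)) in z)))
step 4: [if@1.0.0] (13 - (if (false || false) then ((if true then (\x.9) else (\y.y)) 1) else (let z = (if true then (let u = false in 6) else (let v = 4 in v)) in z)))
step 5: [delta@1.0] (13 - (if false then ((if true then (\x.9) else (\y.y)) 1) else (let z = (if true then (let u = false in 6) else (let v = 4 in v)) in z)))
step 6: [if@1] (13 - (let z = (if true then (let u = false in 6) else (let v = 4 in v)) in z))
step 7: [let@1] (13 - (if true then (let u = false in 6) else (let v = 4 in v)))
step 8: [if@1] (13 - (let u = false in 6))
step 9: [let@1] (13 - 6)
step 10: [delta@root] 7

Answer: 7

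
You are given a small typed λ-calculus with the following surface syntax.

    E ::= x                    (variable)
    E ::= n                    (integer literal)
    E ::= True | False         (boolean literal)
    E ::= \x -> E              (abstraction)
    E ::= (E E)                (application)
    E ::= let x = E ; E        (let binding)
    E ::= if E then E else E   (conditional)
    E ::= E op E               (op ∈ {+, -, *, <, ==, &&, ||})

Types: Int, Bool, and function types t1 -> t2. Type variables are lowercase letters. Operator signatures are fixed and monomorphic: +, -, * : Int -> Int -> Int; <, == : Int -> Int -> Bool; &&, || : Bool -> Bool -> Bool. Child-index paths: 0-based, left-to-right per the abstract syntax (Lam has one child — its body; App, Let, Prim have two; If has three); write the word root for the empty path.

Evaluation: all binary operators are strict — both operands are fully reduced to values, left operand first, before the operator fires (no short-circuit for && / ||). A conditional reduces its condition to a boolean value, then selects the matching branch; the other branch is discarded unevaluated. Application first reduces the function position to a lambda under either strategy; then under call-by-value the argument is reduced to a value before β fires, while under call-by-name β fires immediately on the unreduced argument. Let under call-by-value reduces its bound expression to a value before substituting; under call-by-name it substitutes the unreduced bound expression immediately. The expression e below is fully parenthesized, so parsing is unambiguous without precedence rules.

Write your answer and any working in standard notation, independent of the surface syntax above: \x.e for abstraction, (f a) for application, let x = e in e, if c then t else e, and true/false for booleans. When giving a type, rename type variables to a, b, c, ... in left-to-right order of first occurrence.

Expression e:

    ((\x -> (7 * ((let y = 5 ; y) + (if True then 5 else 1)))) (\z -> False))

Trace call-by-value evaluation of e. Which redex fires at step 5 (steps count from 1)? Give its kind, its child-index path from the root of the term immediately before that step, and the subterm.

Answer: delta at root : (7 * 10)

Working:
step 0: ((\x.(7 * ((let y = 5 in y) + (if true then 5 else 1)))) (\z.false))
step 1: [beta@root] (7 * ((let y = 5 in y) + (if true then 5 else 1)))
step 2: [let@1.0] (7 * (5 + (if true then 5 else 1)))
step 3: [if@1.1] (7 * (5 + 5))
step 4: [delta@1] (7 * 10)
step 5: [delta@root] 70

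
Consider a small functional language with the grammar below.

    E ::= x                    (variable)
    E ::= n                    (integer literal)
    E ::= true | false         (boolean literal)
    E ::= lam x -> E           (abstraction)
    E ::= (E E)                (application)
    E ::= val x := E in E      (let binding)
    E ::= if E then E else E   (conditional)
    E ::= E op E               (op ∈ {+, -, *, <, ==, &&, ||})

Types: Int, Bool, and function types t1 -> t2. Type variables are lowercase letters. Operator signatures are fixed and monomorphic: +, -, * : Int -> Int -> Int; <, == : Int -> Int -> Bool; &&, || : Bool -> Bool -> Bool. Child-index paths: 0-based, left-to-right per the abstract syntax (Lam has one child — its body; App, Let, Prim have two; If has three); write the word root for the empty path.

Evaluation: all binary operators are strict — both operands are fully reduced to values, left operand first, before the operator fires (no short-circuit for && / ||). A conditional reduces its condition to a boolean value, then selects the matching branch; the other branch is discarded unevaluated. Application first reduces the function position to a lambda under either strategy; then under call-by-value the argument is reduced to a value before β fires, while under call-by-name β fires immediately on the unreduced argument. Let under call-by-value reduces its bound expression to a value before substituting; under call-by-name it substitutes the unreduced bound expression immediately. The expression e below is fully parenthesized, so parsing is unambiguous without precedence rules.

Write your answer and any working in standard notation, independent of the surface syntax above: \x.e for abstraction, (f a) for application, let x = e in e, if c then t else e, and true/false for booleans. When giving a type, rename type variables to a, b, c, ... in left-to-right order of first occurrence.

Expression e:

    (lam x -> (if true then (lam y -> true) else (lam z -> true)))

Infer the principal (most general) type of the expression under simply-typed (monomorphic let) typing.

Derivation:
  unify Bool ~ Bool
\y._ : b -> Bool
\z._ : c -> Bool
  unify b -> Bool ~ c -> Bool
  unify b ~ c
  unify Bool ~ Bool
\x._ : a -> c -> Bool

Answer: a -> b -> Bool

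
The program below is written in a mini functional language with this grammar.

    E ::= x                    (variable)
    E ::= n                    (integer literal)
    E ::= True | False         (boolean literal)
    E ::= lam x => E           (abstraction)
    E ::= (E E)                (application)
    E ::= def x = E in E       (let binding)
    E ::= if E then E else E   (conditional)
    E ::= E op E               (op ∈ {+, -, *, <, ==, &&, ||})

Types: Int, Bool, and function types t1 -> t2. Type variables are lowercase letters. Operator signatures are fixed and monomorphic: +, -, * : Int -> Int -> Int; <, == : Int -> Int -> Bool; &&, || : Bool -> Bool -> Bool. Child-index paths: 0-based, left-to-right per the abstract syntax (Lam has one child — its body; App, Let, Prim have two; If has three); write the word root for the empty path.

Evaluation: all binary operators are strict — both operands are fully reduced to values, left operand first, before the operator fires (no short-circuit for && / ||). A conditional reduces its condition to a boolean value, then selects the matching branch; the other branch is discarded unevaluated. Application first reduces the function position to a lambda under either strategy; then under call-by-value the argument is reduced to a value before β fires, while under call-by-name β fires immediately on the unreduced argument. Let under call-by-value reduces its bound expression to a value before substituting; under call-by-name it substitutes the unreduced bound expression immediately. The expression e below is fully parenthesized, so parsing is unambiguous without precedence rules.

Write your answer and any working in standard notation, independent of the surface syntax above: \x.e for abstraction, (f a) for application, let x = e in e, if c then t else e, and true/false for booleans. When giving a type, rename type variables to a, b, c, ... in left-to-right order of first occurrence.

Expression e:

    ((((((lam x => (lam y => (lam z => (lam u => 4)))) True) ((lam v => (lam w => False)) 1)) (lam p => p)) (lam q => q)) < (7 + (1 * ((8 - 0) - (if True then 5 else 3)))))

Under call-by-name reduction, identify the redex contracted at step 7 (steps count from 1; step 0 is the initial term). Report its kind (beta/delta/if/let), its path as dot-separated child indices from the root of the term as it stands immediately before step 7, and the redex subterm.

Working:
step 0: ((((((\x.(\y.(\z.(\u.4)))) true) ((\v.(\w.false)) 1)) (\p.p)) (\q.q)) < (7 + (1 * ((8 - 0) - (if true then 5 else 3)))))
step 1: [beta@0.0.0.0] (((((\y.(\z.(\u.4))) ((\v.(\w.false)) 1)) (\p.p)) (\q.q)) < (7 + (1 * ((8 - 0) - (if true then 5 else 3)))))
step 2: [beta@0.0.0] ((((\z.(\u.4)) (\p.p)) (\q.q)) < (7 + (1 * ((8 - 0) - (if true then 5 else 3)))))
step 3: [beta@0.0] (((\u.4) (\q.q)) < (7 + (1 * ((8 - 0) - (if true then 5 else 3)))))
step 4: [beta@0] (4 < (7 + (1 * ((8 - 0) - (if true then 5 else 3)))))
step 5: [delta@1.1.1.0] (4 < (7 + (1 * (8 - (if true then 5 else 3)))))
step 6: [if@1.1.1.1] (4 < (7 + (1 * (8 - 5))))
step 7: [delta@1.1.1] (4 < (7 + (1 * 3)))

Answer: delta at 1.1.1 : (8 - 5)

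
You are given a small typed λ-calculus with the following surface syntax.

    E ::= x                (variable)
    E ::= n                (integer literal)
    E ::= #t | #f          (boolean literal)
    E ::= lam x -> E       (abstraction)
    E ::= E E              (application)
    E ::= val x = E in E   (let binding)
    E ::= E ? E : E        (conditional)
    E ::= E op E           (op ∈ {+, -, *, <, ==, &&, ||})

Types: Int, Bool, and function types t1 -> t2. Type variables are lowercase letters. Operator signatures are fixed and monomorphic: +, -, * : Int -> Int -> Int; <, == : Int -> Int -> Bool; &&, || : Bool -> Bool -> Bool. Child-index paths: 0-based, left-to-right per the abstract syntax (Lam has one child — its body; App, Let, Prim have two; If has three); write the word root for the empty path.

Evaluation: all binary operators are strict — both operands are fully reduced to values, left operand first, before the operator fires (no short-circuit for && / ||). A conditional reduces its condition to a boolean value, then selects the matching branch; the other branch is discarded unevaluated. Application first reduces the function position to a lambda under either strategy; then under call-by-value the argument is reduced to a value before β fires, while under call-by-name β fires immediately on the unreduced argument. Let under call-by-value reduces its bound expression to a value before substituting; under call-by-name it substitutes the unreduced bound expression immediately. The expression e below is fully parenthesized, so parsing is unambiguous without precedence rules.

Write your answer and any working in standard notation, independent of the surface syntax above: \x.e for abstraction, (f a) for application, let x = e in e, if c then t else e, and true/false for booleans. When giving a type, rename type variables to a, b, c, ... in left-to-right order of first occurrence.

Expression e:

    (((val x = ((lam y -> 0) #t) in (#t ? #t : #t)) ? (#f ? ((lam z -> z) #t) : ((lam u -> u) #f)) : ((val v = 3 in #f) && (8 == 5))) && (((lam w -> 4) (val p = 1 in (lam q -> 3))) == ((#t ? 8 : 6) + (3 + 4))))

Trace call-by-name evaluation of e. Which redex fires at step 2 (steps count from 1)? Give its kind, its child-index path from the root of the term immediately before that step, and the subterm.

Derivation:
step 0: ((if (let x = ((\y.0) true) in (if true then true else true)) then (if false then ((\z.z) true) else ((\u.u) false)) else ((let v = 3 in false) && (8 == 5))) && (((\w.4) (let p = 1 in (\q.3))) == ((if true then 8 else 6) + (3 + 4))))
step 1: [let@0.0] ((if (if true then true else true) then (if false then ((\z.z) true) else ((\u.u) false)) else ((let v = 3 in false) && (8 == 5))) && (((\w.4) (let p = 1 in (\q.3))) == ((if true then 8 else 6) + (3 + 4))))
step 2: [if@0.0] ((if true then (if false then ((\z.z) true) else ((\u.u) false)) else ((let v = 3 in false) && (8 == 5))) && (((\w.4) (let p = 1 in (\q.3))) == ((if true then 8 else 6) + (3 + 4))))

Answer: if at 0.0 : (if true then true else true)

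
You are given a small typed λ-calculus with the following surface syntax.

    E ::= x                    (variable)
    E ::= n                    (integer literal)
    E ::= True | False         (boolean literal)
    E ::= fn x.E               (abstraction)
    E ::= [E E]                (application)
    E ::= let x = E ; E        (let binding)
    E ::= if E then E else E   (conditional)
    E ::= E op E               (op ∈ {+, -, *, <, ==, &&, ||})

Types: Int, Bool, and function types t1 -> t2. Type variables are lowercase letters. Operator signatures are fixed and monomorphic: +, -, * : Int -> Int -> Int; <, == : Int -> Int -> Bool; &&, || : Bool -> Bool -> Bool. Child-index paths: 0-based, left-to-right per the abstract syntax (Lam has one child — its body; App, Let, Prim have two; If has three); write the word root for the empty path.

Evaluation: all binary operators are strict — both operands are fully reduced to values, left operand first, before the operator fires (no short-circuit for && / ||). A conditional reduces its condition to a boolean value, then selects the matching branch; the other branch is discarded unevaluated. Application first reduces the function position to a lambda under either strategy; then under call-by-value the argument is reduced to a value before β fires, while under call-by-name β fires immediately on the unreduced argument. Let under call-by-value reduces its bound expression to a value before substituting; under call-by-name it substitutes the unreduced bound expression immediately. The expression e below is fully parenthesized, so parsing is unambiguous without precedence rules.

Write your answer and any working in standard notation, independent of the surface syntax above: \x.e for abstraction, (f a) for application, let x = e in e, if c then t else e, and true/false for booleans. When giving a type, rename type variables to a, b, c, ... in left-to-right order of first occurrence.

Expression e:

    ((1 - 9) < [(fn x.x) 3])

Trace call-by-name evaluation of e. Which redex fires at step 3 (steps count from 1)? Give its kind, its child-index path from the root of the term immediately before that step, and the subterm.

Answer: delta at root : (-8 < 3)

Derivation:
step 0: ((1 - 9) < ((\x.x) 3))
step 1: [delta@0] (-8 < ((\x.x) 3))
step 2: [beta@1] (-8 < 3)
step 3: [delta@root] true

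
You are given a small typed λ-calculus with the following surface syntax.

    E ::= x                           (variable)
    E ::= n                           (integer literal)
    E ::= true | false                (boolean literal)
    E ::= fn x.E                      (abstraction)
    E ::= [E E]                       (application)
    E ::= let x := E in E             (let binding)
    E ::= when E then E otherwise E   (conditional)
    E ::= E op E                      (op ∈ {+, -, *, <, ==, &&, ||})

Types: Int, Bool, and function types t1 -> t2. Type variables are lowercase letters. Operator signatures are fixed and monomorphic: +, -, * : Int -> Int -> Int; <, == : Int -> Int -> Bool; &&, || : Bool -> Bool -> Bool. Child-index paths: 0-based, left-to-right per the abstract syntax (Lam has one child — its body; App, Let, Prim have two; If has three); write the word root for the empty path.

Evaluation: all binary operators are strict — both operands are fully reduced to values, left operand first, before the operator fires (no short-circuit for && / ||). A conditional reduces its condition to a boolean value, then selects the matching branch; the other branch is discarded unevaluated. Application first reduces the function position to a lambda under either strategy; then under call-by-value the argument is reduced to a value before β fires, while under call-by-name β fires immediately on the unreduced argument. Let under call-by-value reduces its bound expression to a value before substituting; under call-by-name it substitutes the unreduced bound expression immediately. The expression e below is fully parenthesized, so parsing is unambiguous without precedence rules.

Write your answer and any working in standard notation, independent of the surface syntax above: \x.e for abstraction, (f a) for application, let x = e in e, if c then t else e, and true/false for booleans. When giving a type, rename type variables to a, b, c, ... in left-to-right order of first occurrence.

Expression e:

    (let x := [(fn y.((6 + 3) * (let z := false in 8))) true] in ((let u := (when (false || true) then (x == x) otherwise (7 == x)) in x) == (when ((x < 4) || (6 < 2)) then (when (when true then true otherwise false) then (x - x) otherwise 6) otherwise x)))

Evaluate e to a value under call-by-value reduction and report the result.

Answer: true

Working:
step 0: (let x = ((\y.((6 + 3) * (let z = false in 8))) true) in ((let u = (if (false || true) then (x == x) else (7 == x)) in x) == (if ((x < 4) || (6 < 2)) then (if (if true then true else false) then (x - x) else 6) else x)))
step 1: [beta@0] (let x = ((6 + 3) * (let z = false in 8)) in ((let u = (if (false || true) then (x == x) else (7 == x)) in x) == (if ((x < 4) || (6 < 2)) then (if (if true then true else false) then (x - x) else 6) else x)))
step 2: [delta@0.0] (let x = (9 * (let z = false in 8)) in ((let u = (if (false || true) then (x == x) else (7 == x)) in x) == (if ((x < 4) || (6 < 2)) then (if (if true then true else false) then (x - x) else 6) else x)))
step 3: [let@0.1] (let x = (9 * 8) in ((let u = (if (false || true) then (x == x) else (7 == x)) in x) == (if ((x < 4) || (6 < 2)) then (if (if true then true else false) then (x - x) else 6) else x)))
step 4: [delta@0] (let x = 72 in ((let u = (if (false || true) then (x == x) else (7 == x)) in x) == (if ((x < 4) || (6 < 2)) then (if (if true then true else false) then (x - x) else 6) else x)))
step 5: [let@root] ((let u = (if (false || true) then (72 == 72) else (7 == 72)) in 72) == (if ((72 < 4) || (6 < 2)) then (if (if true then true else false) then (72 - 72) else 6) else 72))
step 6: [delta@0.0.0] ((let u = (if true then (72 == 72) else (7 == 72)) in 72) == (if ((72 < 4) || (6 < 2)) then (if (if true then true else false) then (72 - 72) else 6) else 72))
step 7: [if@0.0] ((let u = (72 == 72) in 72) == (if ((72 < 4) || (6 < 2)) then (if (if true then true else false) then (72 - 72) else 6) else 72))
step 8: [delta@0.0] ((let u = true in 72) == (if ((72 < 4) || (6 < 2)) then (if (if true then true else false) then (72 - 72) else 6) else 72))
step 9: [let@0] (72 == (if ((72 < 4) || (6 < 2)) then (if (if true then true else false) then (72 - 72) else 6) else 72))
step 10: [delta@1.0.0] (72 == (if (false || (6 < 2)) then (if (if true then true else false) then (72 - 72) else 6) else 72))
step 11: [delta@1.0.1] (72 == (if (false || false) then (if (if true then true else false) then (72 - 72) else 6) else 72))
step 12: [delta@1.0] (72 == (if false then (if (if true then true else false) then (72 - 72) else 6) else 72))
step 13: [if@1] (72 == 72)
step 14: [delta@root] true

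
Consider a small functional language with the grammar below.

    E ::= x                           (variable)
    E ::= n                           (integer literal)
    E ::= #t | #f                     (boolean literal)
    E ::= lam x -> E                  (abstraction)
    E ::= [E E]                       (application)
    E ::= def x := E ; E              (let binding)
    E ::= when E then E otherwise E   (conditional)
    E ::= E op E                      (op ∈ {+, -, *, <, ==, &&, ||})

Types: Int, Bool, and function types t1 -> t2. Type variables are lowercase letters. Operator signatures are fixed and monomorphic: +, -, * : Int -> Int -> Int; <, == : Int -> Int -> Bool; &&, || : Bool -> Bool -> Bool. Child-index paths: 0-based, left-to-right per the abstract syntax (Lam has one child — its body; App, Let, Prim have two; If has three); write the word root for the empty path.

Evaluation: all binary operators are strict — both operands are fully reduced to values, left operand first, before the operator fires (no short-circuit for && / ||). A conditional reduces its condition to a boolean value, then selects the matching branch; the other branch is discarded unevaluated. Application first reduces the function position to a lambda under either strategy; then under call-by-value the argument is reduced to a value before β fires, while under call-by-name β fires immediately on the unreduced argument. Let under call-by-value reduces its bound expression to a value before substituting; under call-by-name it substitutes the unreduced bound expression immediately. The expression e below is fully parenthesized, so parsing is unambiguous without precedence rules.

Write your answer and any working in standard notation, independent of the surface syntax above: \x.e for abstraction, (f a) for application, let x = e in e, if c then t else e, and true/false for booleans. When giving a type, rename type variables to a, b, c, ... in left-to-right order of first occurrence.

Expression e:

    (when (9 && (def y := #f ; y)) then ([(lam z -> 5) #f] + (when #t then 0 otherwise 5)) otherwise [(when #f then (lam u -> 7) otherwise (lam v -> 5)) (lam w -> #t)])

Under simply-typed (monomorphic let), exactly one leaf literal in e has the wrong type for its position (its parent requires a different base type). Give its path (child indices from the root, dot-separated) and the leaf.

Answer: 0.0 : 9

Derivation:
  unify Int ~ Bool
  FAIL: mismatch Int ~ Bool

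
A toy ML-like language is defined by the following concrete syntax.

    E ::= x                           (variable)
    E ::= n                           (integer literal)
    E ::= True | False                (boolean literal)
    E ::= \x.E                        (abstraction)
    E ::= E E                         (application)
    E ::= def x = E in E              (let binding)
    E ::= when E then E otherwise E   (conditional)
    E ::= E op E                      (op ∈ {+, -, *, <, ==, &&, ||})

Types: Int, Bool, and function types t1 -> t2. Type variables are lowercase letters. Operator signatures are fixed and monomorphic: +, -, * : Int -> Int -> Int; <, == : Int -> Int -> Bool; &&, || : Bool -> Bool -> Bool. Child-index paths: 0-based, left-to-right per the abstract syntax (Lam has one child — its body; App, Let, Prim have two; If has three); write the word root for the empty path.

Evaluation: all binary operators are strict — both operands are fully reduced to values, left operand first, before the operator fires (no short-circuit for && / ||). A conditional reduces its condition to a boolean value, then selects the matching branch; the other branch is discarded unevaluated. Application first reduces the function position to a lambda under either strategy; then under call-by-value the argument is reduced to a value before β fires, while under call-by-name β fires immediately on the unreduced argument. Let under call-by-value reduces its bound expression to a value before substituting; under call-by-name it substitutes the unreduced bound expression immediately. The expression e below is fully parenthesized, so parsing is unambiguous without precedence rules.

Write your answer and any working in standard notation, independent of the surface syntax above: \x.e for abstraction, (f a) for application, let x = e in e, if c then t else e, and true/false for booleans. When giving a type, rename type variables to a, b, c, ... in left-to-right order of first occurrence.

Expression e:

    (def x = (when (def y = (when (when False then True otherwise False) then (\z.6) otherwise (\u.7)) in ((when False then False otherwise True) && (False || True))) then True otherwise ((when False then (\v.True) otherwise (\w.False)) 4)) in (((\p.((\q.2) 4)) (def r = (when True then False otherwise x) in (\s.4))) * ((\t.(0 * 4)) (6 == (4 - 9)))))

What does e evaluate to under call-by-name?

Answer: 0

Working:
step 0: (let x = (if (let y = (if (if false then true else false) then (\z.6) else (\u.7)) in ((if false then false else true) && (false || true))) then true else ((if false then (\v.true) else (\w.false)) 4)) in (((\p.((\q.2) 4)) (let r = (if true then false else x) in (\s.4))) * ((\t.(0 * 4)) (6 == (4 - 9)))))
step 1: [let@root] (((\p.((\q.2) 4)) (let r = (if true then false else (if (let y = (if (if false then true else false) then (\z.6) else (\u.7)) in ((if false then false else true) && (false || true))) then true else ((if false then (\v.true) else (\w.false)) 4))) in (\s.4))) * ((\t.(0 * 4)) (6 == (4 - 9))))
step 2: [beta@0] (((\q.2) 4) * ((\t.(0 * 4)) (6 == (4 - 9))))
step 3: [beta@0] (2 * ((\t.(0 * 4)) (6 == (4 - 9))))
step 4: [beta@1] (2 * (0 * 4))
step 5: [delta@1] (2 * 0)
step 6: [delta@root] 0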